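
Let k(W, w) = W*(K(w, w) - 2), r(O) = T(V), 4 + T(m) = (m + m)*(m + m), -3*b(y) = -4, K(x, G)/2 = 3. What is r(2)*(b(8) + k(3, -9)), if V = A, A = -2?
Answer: 160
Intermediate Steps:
V = -2
K(x, G) = 6 (K(x, G) = 2*3 = 6)
b(y) = 4/3 (b(y) = -⅓*(-4) = 4/3)
T(m) = -4 + 4*m² (T(m) = -4 + (m + m)*(m + m) = -4 + (2*m)*(2*m) = -4 + 4*m²)
r(O) = 12 (r(O) = -4 + 4*(-2)² = -4 + 4*4 = -4 + 16 = 12)
k(W, w) = 4*W (k(W, w) = W*(6 - 2) = W*4 = 4*W)
r(2)*(b(8) + k(3, -9)) = 12*(4/3 + 4*3) = 12*(4/3 + 12) = 12*(40/3) = 160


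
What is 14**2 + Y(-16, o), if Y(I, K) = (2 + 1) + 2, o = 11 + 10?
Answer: 201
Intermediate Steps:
o = 21
Y(I, K) = 5 (Y(I, K) = 3 + 2 = 5)
14**2 + Y(-16, o) = 14**2 + 5 = 196 + 5 = 201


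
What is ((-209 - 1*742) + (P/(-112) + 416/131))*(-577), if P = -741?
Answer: 7968028993/14672 ≈ 5.4308e+5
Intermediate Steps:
((-209 - 1*742) + (P/(-112) + 416/131))*(-577) = ((-209 - 1*742) + (-741/(-112) + 416/131))*(-577) = ((-209 - 742) + (-741*(-1/112) + 416*(1/131)))*(-577) = (-951 + (741/112 + 416/131))*(-577) = (-951 + 143663/14672)*(-577) = -13809409/14672*(-577) = 7968028993/14672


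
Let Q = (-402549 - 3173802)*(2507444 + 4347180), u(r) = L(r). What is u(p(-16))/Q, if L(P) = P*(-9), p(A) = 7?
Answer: 3/1167359114144 ≈ 2.5699e-12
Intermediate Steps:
L(P) = -9*P
u(r) = -9*r
Q = -24514541397024 (Q = -3576351*6854624 = -24514541397024)
u(p(-16))/Q = -9*7/(-24514541397024) = -63*(-1/24514541397024) = 3/1167359114144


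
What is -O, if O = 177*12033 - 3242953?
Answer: 1113112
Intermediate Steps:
O = -1113112 (O = 2129841 - 3242953 = -1113112)
-O = -1*(-1113112) = 1113112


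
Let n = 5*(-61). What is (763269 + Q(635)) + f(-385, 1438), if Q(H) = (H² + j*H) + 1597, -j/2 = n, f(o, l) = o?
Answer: 1555056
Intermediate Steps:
n = -305
j = 610 (j = -2*(-305) = 610)
Q(H) = 1597 + H² + 610*H (Q(H) = (H² + 610*H) + 1597 = 1597 + H² + 610*H)
(763269 + Q(635)) + f(-385, 1438) = (763269 + (1597 + 635² + 610*635)) - 385 = (763269 + (1597 + 403225 + 387350)) - 385 = (763269 + 792172) - 385 = 1555441 - 385 = 1555056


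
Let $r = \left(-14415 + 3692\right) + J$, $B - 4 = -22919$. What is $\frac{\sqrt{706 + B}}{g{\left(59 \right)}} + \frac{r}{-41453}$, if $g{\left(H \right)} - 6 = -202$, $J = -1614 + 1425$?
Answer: $\frac{10912}{41453} - \frac{i \sqrt{22209}}{196} \approx 0.26324 - 0.76034 i$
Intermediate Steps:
$J = -189$
$g{\left(H \right)} = -196$ ($g{\left(H \right)} = 6 - 202 = -196$)
$B = -22915$ ($B = 4 - 22919 = -22915$)
$r = -10912$ ($r = \left(-14415 + 3692\right) - 189 = -10723 - 189 = -10912$)
$\frac{\sqrt{706 + B}}{g{\left(59 \right)}} + \frac{r}{-41453} = \frac{\sqrt{706 - 22915}}{-196} - \frac{10912}{-41453} = \sqrt{-22209} \left(- \frac{1}{196}\right) - - \frac{10912}{41453} = i \sqrt{22209} \left(- \frac{1}{196}\right) + \frac{10912}{41453} = - \frac{i \sqrt{22209}}{196} + \frac{10912}{41453} = \frac{10912}{41453} - \frac{i \sqrt{22209}}{196}$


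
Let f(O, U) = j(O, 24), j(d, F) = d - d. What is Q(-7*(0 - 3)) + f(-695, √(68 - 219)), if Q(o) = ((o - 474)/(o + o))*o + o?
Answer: -411/2 ≈ -205.50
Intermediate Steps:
j(d, F) = 0
f(O, U) = 0
Q(o) = -237 + 3*o/2 (Q(o) = ((-474 + o)/((2*o)))*o + o = ((-474 + o)*(1/(2*o)))*o + o = ((-474 + o)/(2*o))*o + o = (-237 + o/2) + o = -237 + 3*o/2)
Q(-7*(0 - 3)) + f(-695, √(68 - 219)) = (-237 + 3*(-7*(0 - 3))/2) + 0 = (-237 + 3*(-7*(-3))/2) + 0 = (-237 + (3/2)*21) + 0 = (-237 + 63/2) + 0 = -411/2 + 0 = -411/2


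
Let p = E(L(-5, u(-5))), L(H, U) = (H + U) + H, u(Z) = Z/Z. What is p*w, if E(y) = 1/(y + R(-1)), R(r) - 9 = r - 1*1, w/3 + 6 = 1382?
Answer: -2064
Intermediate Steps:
u(Z) = 1
L(H, U) = U + 2*H
w = 4128 (w = -18 + 3*1382 = -18 + 4146 = 4128)
R(r) = 8 + r (R(r) = 9 + (r - 1*1) = 9 + (r - 1) = 9 + (-1 + r) = 8 + r)
E(y) = 1/(7 + y) (E(y) = 1/(y + (8 - 1)) = 1/(y + 7) = 1/(7 + y))
p = -½ (p = 1/(7 + (1 + 2*(-5))) = 1/(7 + (1 - 10)) = 1/(7 - 9) = 1/(-2) = -½ ≈ -0.50000)
p*w = -½*4128 = -2064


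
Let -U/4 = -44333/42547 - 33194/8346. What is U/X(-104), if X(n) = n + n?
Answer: -222788542/2308132203 ≈ -0.096523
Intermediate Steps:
X(n) = 2*n
U = 3564616672/177548631 (U = -4*(-44333/42547 - 33194/8346) = -4*(-44333*1/42547 - 33194*1/8346) = -4*(-44333/42547 - 16597/4173) = -4*(-891154168/177548631) = 3564616672/177548631 ≈ 20.077)
U/X(-104) = 3564616672/(177548631*((2*(-104)))) = (3564616672/177548631)/(-208) = (3564616672/177548631)*(-1/208) = -222788542/2308132203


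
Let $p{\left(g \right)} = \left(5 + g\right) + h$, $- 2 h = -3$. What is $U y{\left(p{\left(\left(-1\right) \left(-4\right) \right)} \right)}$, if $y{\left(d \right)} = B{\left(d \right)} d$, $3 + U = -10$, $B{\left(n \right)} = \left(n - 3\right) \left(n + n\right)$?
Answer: $- \frac{85995}{4} \approx -21499.0$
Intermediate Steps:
$B{\left(n \right)} = 2 n \left(-3 + n\right)$ ($B{\left(n \right)} = \left(-3 + n\right) 2 n = 2 n \left(-3 + n\right)$)
$U = -13$ ($U = -3 - 10 = -13$)
$h = \frac{3}{2}$ ($h = \left(- \frac{1}{2}\right) \left(-3\right) = \frac{3}{2} \approx 1.5$)
$p{\left(g \right)} = \frac{13}{2} + g$ ($p{\left(g \right)} = \left(5 + g\right) + \frac{3}{2} = \frac{13}{2} + g$)
$y{\left(d \right)} = 2 d^{2} \left(-3 + d\right)$ ($y{\left(d \right)} = 2 d \left(-3 + d\right) d = 2 d^{2} \left(-3 + d\right)$)
$U y{\left(p{\left(\left(-1\right) \left(-4\right) \right)} \right)} = - 13 \cdot 2 \left(\frac{13}{2} - -4\right)^{2} \left(-3 + \left(\frac{13}{2} - -4\right)\right) = - 13 \cdot 2 \left(\frac{13}{2} + 4\right)^{2} \left(-3 + \left(\frac{13}{2} + 4\right)\right) = - 13 \cdot 2 \left(\frac{21}{2}\right)^{2} \left(-3 + \frac{21}{2}\right) = - 13 \cdot 2 \cdot \frac{441}{4} \cdot \frac{15}{2} = \left(-13\right) \frac{6615}{4} = - \frac{85995}{4}$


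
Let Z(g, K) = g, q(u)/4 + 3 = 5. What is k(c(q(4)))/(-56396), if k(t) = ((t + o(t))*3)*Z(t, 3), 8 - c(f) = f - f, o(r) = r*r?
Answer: -432/14099 ≈ -0.030640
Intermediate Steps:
o(r) = r**2
q(u) = 8 (q(u) = -12 + 4*5 = -12 + 20 = 8)
c(f) = 8 (c(f) = 8 - (f - f) = 8 - 1*0 = 8 + 0 = 8)
k(t) = t*(3*t + 3*t**2) (k(t) = ((t + t**2)*3)*t = (3*t + 3*t**2)*t = t*(3*t + 3*t**2))
k(c(q(4)))/(-56396) = (3*8**2*(1 + 8))/(-56396) = (3*64*9)*(-1/56396) = 1728*(-1/56396) = -432/14099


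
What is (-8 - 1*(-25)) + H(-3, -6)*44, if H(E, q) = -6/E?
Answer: 105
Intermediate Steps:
(-8 - 1*(-25)) + H(-3, -6)*44 = (-8 - 1*(-25)) - 6/(-3)*44 = (-8 + 25) - 6*(-⅓)*44 = 17 + 2*44 = 17 + 88 = 105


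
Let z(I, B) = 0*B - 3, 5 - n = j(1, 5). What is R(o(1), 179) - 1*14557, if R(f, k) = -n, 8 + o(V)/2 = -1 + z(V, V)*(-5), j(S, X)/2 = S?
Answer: -14560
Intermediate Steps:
j(S, X) = 2*S
n = 3 (n = 5 - 2 = 3)
z(I, B) = -3 (z(I, B) = 0 - 3 = -3)
o(V) = 12 (o(V) = -16 + 2*(-1 - 3*(-5)) = -16 + 2*(-1 + 15) = -16 + 2*14 = -16 + 28 = 12)
R(f, k) = -3 (R(f, k) = -1*3 = -3)
R(o(1), 179) - 1*14557 = -3 - 1*14557 = -3 - 14557 = -14560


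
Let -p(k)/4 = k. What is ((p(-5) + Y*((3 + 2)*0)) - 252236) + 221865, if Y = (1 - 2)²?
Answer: -30351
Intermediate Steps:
p(k) = -4*k
Y = 1 (Y = (-1)² = 1)
((p(-5) + Y*((3 + 2)*0)) - 252236) + 221865 = ((-4*(-5) + 1*((3 + 2)*0)) - 252236) + 221865 = ((20 + 1*(5*0)) - 252236) + 221865 = ((20 + 1*0) - 252236) + 221865 = ((20 + 0) - 252236) + 221865 = (20 - 252236) + 221865 = -252216 + 221865 = -30351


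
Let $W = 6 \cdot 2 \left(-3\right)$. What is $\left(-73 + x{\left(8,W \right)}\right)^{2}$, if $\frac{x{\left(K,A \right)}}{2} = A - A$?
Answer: $5329$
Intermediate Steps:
$W = -36$ ($W = 12 \left(-3\right) = -36$)
$x{\left(K,A \right)} = 0$ ($x{\left(K,A \right)} = 2 \left(A - A\right) = 2 \cdot 0 = 0$)
$\left(-73 + x{\left(8,W \right)}\right)^{2} = \left(-73 + 0\right)^{2} = \left(-73\right)^{2} = 5329$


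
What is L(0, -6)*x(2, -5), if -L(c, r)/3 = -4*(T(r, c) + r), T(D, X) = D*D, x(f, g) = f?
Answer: 720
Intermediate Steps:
T(D, X) = D**2
L(c, r) = 12*r + 12*r**2 (L(c, r) = -(-12)*(r**2 + r) = -(-12)*(r + r**2) = -3*(-4*r - 4*r**2) = 12*r + 12*r**2)
L(0, -6)*x(2, -5) = (12*(-6)*(1 - 6))*2 = (12*(-6)*(-5))*2 = 360*2 = 720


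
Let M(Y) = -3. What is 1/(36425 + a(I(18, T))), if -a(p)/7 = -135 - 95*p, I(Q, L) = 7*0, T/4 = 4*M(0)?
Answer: 1/37370 ≈ 2.6759e-5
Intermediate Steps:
T = -48 (T = 4*(4*(-3)) = 4*(-12) = -48)
I(Q, L) = 0
a(p) = 945 + 665*p (a(p) = -7*(-135 - 95*p) = 945 + 665*p)
1/(36425 + a(I(18, T))) = 1/(36425 + (945 + 665*0)) = 1/(36425 + (945 + 0)) = 1/(36425 + 945) = 1/37370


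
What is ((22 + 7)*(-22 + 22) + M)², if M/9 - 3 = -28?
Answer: 50625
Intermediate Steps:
M = -225 (M = 27 + 9*(-28) = 27 - 252 = -225)
((22 + 7)*(-22 + 22) + M)² = ((22 + 7)*(-22 + 22) - 225)² = (29*0 - 225)² = (0 - 225)² = (-225)² = 50625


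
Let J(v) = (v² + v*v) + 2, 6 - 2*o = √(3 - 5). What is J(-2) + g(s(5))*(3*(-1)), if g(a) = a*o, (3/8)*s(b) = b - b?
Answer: 10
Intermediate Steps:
o = 3 - I*√2/2 (o = 3 - √(3 - 5)/2 = 3 - I*√2/2 ≈ 3.0 - 0.70711*I)
J(v) = 2 + 2*v² (J(v) = (v² + v²) + 2 = 2*v² + 2 = 2 + 2*v²)
s(b) = 0 (s(b) = 8*(b - b)/3 = (8/3)*0 = 0)
g(a) = a*(3 - I*√2/2)
J(-2) + g(s(5))*(3*(-1)) = (2 + 2*(-2)²) + ((½)*0*(6 - I*√2))*(3*(-1)) = (2 + 2*4) + 0*(-3) = (2 + 8) + 0 = 10 + 0 = 10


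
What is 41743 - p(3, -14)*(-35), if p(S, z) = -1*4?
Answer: 41603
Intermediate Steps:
p(S, z) = -4
41743 - p(3, -14)*(-35) = 41743 - (-4)*(-35) = 41743 - 1*140 = 41743 - 140 = 41603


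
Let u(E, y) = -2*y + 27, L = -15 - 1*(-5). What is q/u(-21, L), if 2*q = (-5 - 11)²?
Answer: 128/47 ≈ 2.7234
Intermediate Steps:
L = -10 (L = -15 + 5 = -10)
u(E, y) = 27 - 2*y
q = 128 (q = (-5 - 11)²/2 = (½)*(-16)² = (½)*256 = 128)
q/u(-21, L) = 128/(27 - 2*(-10)) = 128/(27 + 20) = 128/47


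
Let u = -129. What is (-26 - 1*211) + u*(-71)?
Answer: 8922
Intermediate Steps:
(-26 - 1*211) + u*(-71) = (-26 - 1*211) - 129*(-71) = (-26 - 211) + 9159 = -237 + 9159 = 8922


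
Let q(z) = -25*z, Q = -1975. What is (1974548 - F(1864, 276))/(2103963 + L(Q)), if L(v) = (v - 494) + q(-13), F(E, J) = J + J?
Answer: 1973996/2101819 ≈ 0.93918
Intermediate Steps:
F(E, J) = 2*J
L(v) = -169 + v (L(v) = (v - 494) - 25*(-13) = (-494 + v) + 325 = -169 + v)
(1974548 - F(1864, 276))/(2103963 + L(Q)) = (1974548 - 2*276)/(2103963 + (-169 - 1975)) = (1974548 - 1*552)/(2103963 - 2144) = (1974548 - 552)/2101819 = 1973996*(1/2101819) = 1973996/2101819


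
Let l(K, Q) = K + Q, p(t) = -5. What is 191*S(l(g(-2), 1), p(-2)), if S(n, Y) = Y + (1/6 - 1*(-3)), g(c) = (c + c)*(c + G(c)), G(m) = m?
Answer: -2101/6 ≈ -350.17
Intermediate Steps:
g(c) = 4*c² (g(c) = (c + c)*(c + c) = (2*c)*(2*c) = 4*c²)
S(n, Y) = 19/6 + Y (S(n, Y) = Y + (⅙ + 3) = Y + 19/6 = 19/6 + Y)
191*S(l(g(-2), 1), p(-2)) = 191*(19/6 - 5) = 191*(-11/6) = -2101/6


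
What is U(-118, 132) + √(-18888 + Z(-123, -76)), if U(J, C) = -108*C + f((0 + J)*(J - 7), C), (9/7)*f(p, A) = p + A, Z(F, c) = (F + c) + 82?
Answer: -24130/9 + I*√19005 ≈ -2681.1 + 137.86*I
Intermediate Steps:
Z(F, c) = 82 + F + c
f(p, A) = 7*A/9 + 7*p/9 (f(p, A) = 7*(p + A)/9 = 7*(A + p)/9 = 7*A/9 + 7*p/9)
U(J, C) = -965*C/9 + 7*J*(-7 + J)/9 (U(J, C) = -108*C + (7*C/9 + 7*((0 + J)*(J - 7))/9) = -108*C + (7*C/9 + 7*(J*(-7 + J))/9) = -108*C + (7*C/9 + 7*J*(-7 + J)/9) = -965*C/9 + 7*J*(-7 + J)/9)
U(-118, 132) + √(-18888 + Z(-123, -76)) = (-965/9*132 + (7/9)*(-118)*(-7 - 118)) + √(-18888 + (82 - 123 - 76)) = (-42460/3 + (7/9)*(-118)*(-125)) + √(-18888 - 117) = (-42460/3 + 103250/9) + √(-19005) = -24130/9 + I*√19005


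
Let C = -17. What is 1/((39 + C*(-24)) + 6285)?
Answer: 1/6732 ≈ 0.00014854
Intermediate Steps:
1/((39 + C*(-24)) + 6285) = 1/((39 - 17*(-24)) + 6285) = 1/((39 + 408) + 6285) = 1/(447 + 6285) = 1/6732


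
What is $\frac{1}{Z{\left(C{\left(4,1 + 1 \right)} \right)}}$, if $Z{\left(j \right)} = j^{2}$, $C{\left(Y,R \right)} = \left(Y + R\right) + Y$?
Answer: $\frac{1}{100} \approx 0.01$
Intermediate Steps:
$C{\left(Y,R \right)} = R + 2 Y$ ($C{\left(Y,R \right)} = \left(R + Y\right) + Y = R + 2 Y$)
$\frac{1}{Z{\left(C{\left(4,1 + 1 \right)} \right)}} = \frac{1}{\left(\left(1 + 1\right) + 2 \cdot 4\right)^{2}} = \frac{1}{\left(2 + 8\right)^{2}} = \frac{1}{10^{2}} = \frac{1}{100}$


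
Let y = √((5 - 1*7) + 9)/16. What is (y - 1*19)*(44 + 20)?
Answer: -1216 + 4*√7 ≈ -1205.4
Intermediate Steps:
y = √7/16 (y = √((5 - 7) + 9)*(1/16) = √(-2 + 9)*(1/16) = √7*(1/16) = √7/16 ≈ 0.16536)
(y - 1*19)*(44 + 20) = (√7/16 - 1*19)*(44 + 20) = (√7/16 - 19)*64 = (-19 + √7/16)*64 = -1216 + 4*√7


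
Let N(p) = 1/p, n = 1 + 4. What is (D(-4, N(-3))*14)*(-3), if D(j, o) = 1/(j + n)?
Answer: -42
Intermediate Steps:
n = 5
D(j, o) = 1/(5 + j) (D(j, o) = 1/(j + 5) = 1/(5 + j))
(D(-4, N(-3))*14)*(-3) = (14/(5 - 4))*(-3) = (14/1)*(-3) = (1*14)*(-3) = 14*(-3) = -42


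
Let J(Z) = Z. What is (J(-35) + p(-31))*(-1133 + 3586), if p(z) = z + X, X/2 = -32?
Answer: -318890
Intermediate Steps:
X = -64 (X = 2*(-32) = -64)
p(z) = -64 + z (p(z) = z - 64 = -64 + z)
(J(-35) + p(-31))*(-1133 + 3586) = (-35 + (-64 - 31))*(-1133 + 3586) = (-35 - 95)*2453 = -130*2453 = -318890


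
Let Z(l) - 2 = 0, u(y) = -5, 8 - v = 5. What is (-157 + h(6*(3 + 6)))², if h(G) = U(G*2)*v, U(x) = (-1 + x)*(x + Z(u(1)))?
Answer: 1235733409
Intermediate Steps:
v = 3 (v = 8 - 1*5 = 8 - 5 = 3)
Z(l) = 2 (Z(l) = 2 + 0 = 2)
U(x) = (-1 + x)*(2 + x) (U(x) = (-1 + x)*(x + 2) = (-1 + x)*(2 + x))
h(G) = -6 + 6*G + 12*G² (h(G) = (-2 + G*2 + (G*2)²)*3 = (-2 + 2*G + (2*G)²)*3 = (-2 + 2*G + 4*G²)*3 = -6 + 6*G + 12*G²)
(-157 + h(6*(3 + 6)))² = (-157 + (-6 + 6*(6*(3 + 6)) + 12*(6*(3 + 6))²))² = (-157 + (-6 + 6*(6*9) + 12*(6*9)²))² = (-157 + (-6 + 6*54 + 12*54²))² = (-157 + (-6 + 324 + 12*2916))² = (-157 + (-6 + 324 + 34992))² = (-157 + 35310)² = 35153² = 1235733409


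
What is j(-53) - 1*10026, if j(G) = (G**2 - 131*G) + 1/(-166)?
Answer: -45485/166 ≈ -274.01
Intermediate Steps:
j(G) = -1/166 + G**2 - 131*G (j(G) = (G**2 - 131*G) - 1/166 = -1/166 + G**2 - 131*G)
j(-53) - 1*10026 = (-1/166 + (-53)**2 - 131*(-53)) - 1*10026 = (-1/166 + 2809 + 6943) - 10026 = 1618831/166 - 10026 = -45485/166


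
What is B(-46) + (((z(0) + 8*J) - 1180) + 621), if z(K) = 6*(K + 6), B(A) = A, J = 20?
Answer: -409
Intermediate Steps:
z(K) = 36 + 6*K (z(K) = 6*(6 + K) = 36 + 6*K)
B(-46) + (((z(0) + 8*J) - 1180) + 621) = -46 + ((((36 + 6*0) + 8*20) - 1180) + 621) = -46 + ((((36 + 0) + 160) - 1180) + 621) = -46 + (((36 + 160) - 1180) + 621) = -46 + ((196 - 1180) + 621) = -46 + (-984 + 621) = -46 - 363 = -409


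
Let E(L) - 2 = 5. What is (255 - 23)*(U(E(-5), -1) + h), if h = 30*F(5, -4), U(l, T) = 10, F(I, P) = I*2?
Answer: 71920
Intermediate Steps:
F(I, P) = 2*I
E(L) = 7 (E(L) = 2 + 5 = 7)
h = 300 (h = 30*(2*5) = 30*10 = 300)
(255 - 23)*(U(E(-5), -1) + h) = (255 - 23)*(10 + 300) = 232*310 = 71920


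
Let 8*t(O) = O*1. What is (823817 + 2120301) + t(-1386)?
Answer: 11775779/4 ≈ 2.9439e+6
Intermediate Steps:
t(O) = O/8 (t(O) = (O*1)/8 = O/8)
(823817 + 2120301) + t(-1386) = (823817 + 2120301) + (⅛)*(-1386) = 2944118 - 693/4 = 11775779/4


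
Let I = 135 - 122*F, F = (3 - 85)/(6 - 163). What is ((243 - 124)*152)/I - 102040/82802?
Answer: 324100436/1283431 ≈ 252.53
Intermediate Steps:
F = 82/157 (F = -82/(-157) = -82*(-1/157) = 82/157 ≈ 0.52229)
I = 11191/157 (I = 135 - 122*82/157 = 135 - 10004/157 = 11191/157 ≈ 71.280)
((243 - 124)*152)/I - 102040/82802 = ((243 - 124)*152)/(11191/157) - 102040/82802 = (119*152)*(157/11191) - 102040*1/82802 = 18088*(157/11191) - 51020/41401 = 149464/589 - 51020/41401 = 324100436/1283431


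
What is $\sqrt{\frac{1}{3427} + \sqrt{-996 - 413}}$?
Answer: $\frac{\sqrt{3427 + 11744329 i \sqrt{1409}}}{3427} \approx 4.3323 + 4.3322 i$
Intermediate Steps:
$\sqrt{\frac{1}{3427} + \sqrt{-996 - 413}} = \sqrt{\frac{1}{3427} + \sqrt{-1409}} = \sqrt{\frac{1}{3427} + i \sqrt{1409}}$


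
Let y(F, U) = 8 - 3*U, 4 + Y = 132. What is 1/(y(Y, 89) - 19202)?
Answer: -1/19461 ≈ -5.1385e-5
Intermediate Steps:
Y = 128 (Y = -4 + 132 = 128)
1/(y(Y, 89) - 19202) = 1/((8 - 3*89) - 19202) = 1/((8 - 267) - 19202) = 1/(-259 - 19202) = 1/(-19461) = -1/19461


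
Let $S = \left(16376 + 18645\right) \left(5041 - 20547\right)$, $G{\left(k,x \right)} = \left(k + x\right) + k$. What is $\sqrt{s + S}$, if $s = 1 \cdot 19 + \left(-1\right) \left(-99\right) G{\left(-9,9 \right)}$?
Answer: $i \sqrt{543036498} \approx 23303.0 i$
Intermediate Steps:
$G{\left(k,x \right)} = x + 2 k$
$s = -872$ ($s = 1 \cdot 19 + \left(-1\right) \left(-99\right) \left(9 + 2 \left(-9\right)\right) = 19 + 99 \left(9 - 18\right) = 19 + 99 \left(-9\right) = 19 - 891 = -872$)
$S = -543035626$ ($S = 35021 \left(-15506\right) = -543035626$)
$\sqrt{s + S} = \sqrt{-872 - 543035626} = \sqrt{-543036498} = i \sqrt{543036498}$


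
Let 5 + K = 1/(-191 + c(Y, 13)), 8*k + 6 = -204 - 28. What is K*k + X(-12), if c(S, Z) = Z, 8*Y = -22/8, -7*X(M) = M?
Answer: 750747/4984 ≈ 150.63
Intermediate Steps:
X(M) = -M/7
Y = -11/32 (Y = (-22/8)/8 = (-22*⅛)/8 = (⅛)*(-11/4) = -11/32 ≈ -0.34375)
k = -119/4 (k = -¾ + (-204 - 28)/8 = -¾ + (⅛)*(-232) = -¾ - 29 = -119/4 ≈ -29.750)
K = -891/178 (K = -5 + 1/(-191 + 13) = -5 + 1/(-178) = -5 - 1/178 = -891/178 ≈ -5.0056)
K*k + X(-12) = -891/178*(-119/4) - ⅐*(-12) = 106029/712 + 12/7 = 750747/4984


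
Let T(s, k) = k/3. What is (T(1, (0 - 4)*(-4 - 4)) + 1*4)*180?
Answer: 2640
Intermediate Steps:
T(s, k) = k/3 (T(s, k) = k*(⅓) = k/3)
(T(1, (0 - 4)*(-4 - 4)) + 1*4)*180 = (((0 - 4)*(-4 - 4))/3 + 1*4)*180 = ((-4*(-8))/3 + 4)*180 = ((⅓)*32 + 4)*180 = (32/3 + 4)*180 = (44/3)*180 = 2640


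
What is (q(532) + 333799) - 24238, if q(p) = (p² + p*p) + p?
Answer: 876141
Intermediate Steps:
q(p) = p + 2*p² (q(p) = (p² + p²) + p = 2*p² + p = p + 2*p²)
(q(532) + 333799) - 24238 = (532*(1 + 2*532) + 333799) - 24238 = (532*(1 + 1064) + 333799) - 24238 = (532*1065 + 333799) - 24238 = (566580 + 333799) - 24238 = 900379 - 24238 = 876141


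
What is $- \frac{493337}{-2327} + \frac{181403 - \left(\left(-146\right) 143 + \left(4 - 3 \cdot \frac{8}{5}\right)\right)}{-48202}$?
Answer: $\frac{1280720897}{6162970} \approx 207.81$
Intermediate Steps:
$- \frac{493337}{-2327} + \frac{181403 - \left(\left(-146\right) 143 + \left(4 - 3 \cdot \frac{8}{5}\right)\right)}{-48202} = \left(-493337\right) \left(- \frac{1}{2327}\right) + \left(181403 - \left(-20878 + \left(4 - 3 \cdot 8 \cdot \frac{1}{5}\right)\right)\right) \left(- \frac{1}{48202}\right) = \frac{37949}{179} + \left(181403 - \left(-20878 + \left(4 - \frac{24}{5}\right)\right)\right) \left(- \frac{1}{48202}\right) = \frac{37949}{179} + \left(181403 - \left(-20878 - \frac{4}{5}\right)\right) \left(- \frac{1}{48202}\right) = \frac{37949}{179} + \left(181403 - - \frac{104394}{5}\right) \left(- \frac{1}{48202}\right) = \frac{37949}{179} + \left(181403 + \frac{104394}{5}\right) \left(- \frac{1}{48202}\right) = \frac{37949}{179} + \frac{1011409}{5} \left(- \frac{1}{48202}\right) = \frac{37949}{179} - \frac{144487}{34430} = \frac{1280720897}{6162970}$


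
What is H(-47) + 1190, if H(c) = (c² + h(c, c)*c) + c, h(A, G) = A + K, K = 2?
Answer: 5467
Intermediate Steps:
h(A, G) = 2 + A (h(A, G) = A + 2 = 2 + A)
H(c) = c + c² + c*(2 + c) (H(c) = (c² + (2 + c)*c) + c = (c² + c*(2 + c)) + c = c + c² + c*(2 + c))
H(-47) + 1190 = -47*(3 + 2*(-47)) + 1190 = -47*(3 - 94) + 1190 = -47*(-91) + 1190 = 4277 + 1190 = 5467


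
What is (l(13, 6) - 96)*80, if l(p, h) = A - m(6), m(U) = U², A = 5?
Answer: -10160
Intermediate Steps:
l(p, h) = -31 (l(p, h) = 5 - 1*6² = 5 - 1*36 = 5 - 36 = -31)
(l(13, 6) - 96)*80 = (-31 - 96)*80 = -127*80 = -10160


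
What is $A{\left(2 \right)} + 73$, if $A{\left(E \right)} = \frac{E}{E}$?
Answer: $74$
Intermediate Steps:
$A{\left(E \right)} = 1$
$A{\left(2 \right)} + 73 = 1 + 73 = 74$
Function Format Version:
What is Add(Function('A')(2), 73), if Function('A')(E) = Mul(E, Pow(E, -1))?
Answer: 74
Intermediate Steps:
Function('A')(E) = 1
Add(Function('A')(2), 73) = Add(1, 73) = 74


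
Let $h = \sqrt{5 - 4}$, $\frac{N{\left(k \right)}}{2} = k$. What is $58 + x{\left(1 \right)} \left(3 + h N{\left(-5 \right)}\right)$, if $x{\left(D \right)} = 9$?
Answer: $-5$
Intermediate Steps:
$N{\left(k \right)} = 2 k$
$h = 1$ ($h = \sqrt{1} = 1$)
$58 + x{\left(1 \right)} \left(3 + h N{\left(-5 \right)}\right) = 58 + 9 \left(3 + 1 \cdot 2 \left(-5\right)\right) = 58 + 9 \left(3 + 1 \left(-10\right)\right) = 58 + 9 \left(3 - 10\right) = 58 + 9 \left(-7\right) = 58 - 63 = -5$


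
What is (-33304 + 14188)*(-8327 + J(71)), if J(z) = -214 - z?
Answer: 164626992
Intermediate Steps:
(-33304 + 14188)*(-8327 + J(71)) = (-33304 + 14188)*(-8327 + (-214 - 1*71)) = -19116*(-8327 + (-214 - 71)) = -19116*(-8327 - 285) = -19116*(-8612) = 164626992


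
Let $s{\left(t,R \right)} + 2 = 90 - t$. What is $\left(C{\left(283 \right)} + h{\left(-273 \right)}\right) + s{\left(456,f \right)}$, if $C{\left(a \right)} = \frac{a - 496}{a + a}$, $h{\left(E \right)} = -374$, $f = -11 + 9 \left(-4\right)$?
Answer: $- \frac{420185}{566} \approx -742.38$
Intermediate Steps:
$f = -47$ ($f = -11 - 36 = -47$)
$C{\left(a \right)} = \frac{-496 + a}{2 a}$
$s{\left(t,R \right)} = 88 - t$ ($s{\left(t,R \right)} = -2 - \left(-90 + t\right) = 88 - t$)
$\left(C{\left(283 \right)} + h{\left(-273 \right)}\right) + s{\left(456,f \right)} = \left(\frac{-496 + 283}{2 \cdot 283} - 374\right) + \left(88 - 456\right) = \left(\frac{1}{2} \cdot \frac{1}{283} \left(-213\right) - 374\right) + \left(88 - 456\right) = \left(- \frac{213}{566} - 374\right) - 368 = - \frac{211897}{566} - 368 = - \frac{420185}{566}$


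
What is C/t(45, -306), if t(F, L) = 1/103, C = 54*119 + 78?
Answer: 669912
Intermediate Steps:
C = 6504 (C = 6426 + 78 = 6504)
t(F, L) = 1/103
C/t(45, -306) = 6504/(1/103) = 6504*103 = 669912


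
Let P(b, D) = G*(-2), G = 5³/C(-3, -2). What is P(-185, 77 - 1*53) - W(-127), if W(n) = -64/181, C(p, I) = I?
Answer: 22689/181 ≈ 125.35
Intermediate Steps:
G = -125/2 (G = 5³/(-2) = 125*(-½) = -125/2 ≈ -62.500)
W(n) = -64/181 (W(n) = -64*1/181 = -64/181)
P(b, D) = 125 (P(b, D) = -125/2*(-2) = 125)
P(-185, 77 - 1*53) - W(-127) = 125 - 1*(-64/181) = 125 + 64/181 = 22689/181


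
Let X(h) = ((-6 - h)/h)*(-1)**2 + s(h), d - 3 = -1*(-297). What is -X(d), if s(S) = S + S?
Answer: -29949/50 ≈ -598.98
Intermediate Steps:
d = 300 (d = 3 - 1*(-297) = 3 + 297 = 300)
s(S) = 2*S
X(h) = 2*h + (-6 - h)/h (X(h) = ((-6 - h)/h)*(-1)**2 + 2*h = ((-6 - h)/h)*1 + 2*h = (-6 - h)/h + 2*h = 2*h + (-6 - h)/h)
-X(d) = -(-1 - 6/300 + 2*300) = -(-1 - 6*1/300 + 600) = -(-1 - 1/50 + 600) = -1*29949/50 = -29949/50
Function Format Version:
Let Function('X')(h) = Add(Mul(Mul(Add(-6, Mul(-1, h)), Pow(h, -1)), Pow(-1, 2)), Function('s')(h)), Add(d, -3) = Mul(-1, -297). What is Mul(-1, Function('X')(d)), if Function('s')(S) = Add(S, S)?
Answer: Rational(-29949, 50) ≈ -598.98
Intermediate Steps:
d = 300 (d = Add(3, Mul(-1, -297)) = Add(3, 297) = 300)
Function('s')(S) = Mul(2, S)
Function('X')(h) = Add(Mul(2, h), Mul(Pow(h, -1), Add(-6, Mul(-1, h)))) (Function('X')(h) = Add(Mul(Mul(Add(-6, Mul(-1, h)), Pow(h, -1)), Pow(-1, 2)), Mul(2, h)) = Add(Mul(Mul(Pow(h, -1), Add(-6, Mul(-1, h))), 1), Mul(2, h)) = Add(Mul(Pow(h, -1), Add(-6, Mul(-1, h))), Mul(2, h)) = Add(Mul(2, h), Mul(Pow(h, -1), Add(-6, Mul(-1, h)))))
Mul(-1, Function('X')(d)) = Mul(-1, Add(-1, Mul(-6, Pow(300, -1)), Mul(2, 300))) = Mul(-1, Add(-1, Mul(-6, Rational(1, 300)), 600)) = Mul(-1, Add(-1, Rational(-1, 50), 600)) = Mul(-1, Rational(29949, 50)) = Rational(-29949, 50)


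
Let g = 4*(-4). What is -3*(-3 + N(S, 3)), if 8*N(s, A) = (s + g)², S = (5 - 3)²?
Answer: -45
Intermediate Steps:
g = -16
S = 4 (S = 2² = 4)
N(s, A) = (-16 + s)²/8 (N(s, A) = (s - 16)²/8 = (-16 + s)²/8)
-3*(-3 + N(S, 3)) = -3*(-3 + (-16 + 4)²/8) = -3*(-3 + (⅛)*(-12)²) = -3*(-3 + (⅛)*144) = -3*(-3 + 18) = -3*15 = -45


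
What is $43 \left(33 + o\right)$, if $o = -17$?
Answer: $688$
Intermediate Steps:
$43 \left(33 + o\right) = 43 \left(33 - 17\right) = 43 \cdot 16 = 688$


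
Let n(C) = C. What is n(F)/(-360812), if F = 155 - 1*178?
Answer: 23/360812 ≈ 6.3745e-5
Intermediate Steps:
F = -23 (F = 155 - 178 = -23)
n(F)/(-360812) = -23/(-360812) = -23*(-1/360812) = 23/360812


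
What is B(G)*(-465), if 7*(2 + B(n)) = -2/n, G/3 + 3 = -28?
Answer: 6500/7 ≈ 928.57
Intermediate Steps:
G = -93 (G = -9 + 3*(-28) = -9 - 84 = -93)
B(n) = -2 - 2/(7*n) (B(n) = -2 + (-2/n)/7 = -2 - 2/(7*n))
B(G)*(-465) = (-2 - 2/7/(-93))*(-465) = (-2 - 2/7*(-1/93))*(-465) = (-2 + 2/651)*(-465) = -1300/651*(-465) = 6500/7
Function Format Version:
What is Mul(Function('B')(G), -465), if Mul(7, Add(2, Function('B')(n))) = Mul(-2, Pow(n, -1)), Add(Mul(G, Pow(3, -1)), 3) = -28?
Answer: Rational(6500, 7) ≈ 928.57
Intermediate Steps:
G = -93 (G = Add(-9, Mul(3, -28)) = Add(-9, -84) = -93)
Function('B')(n) = Add(-2, Mul(Rational(-2, 7), Pow(n, -1))) (Function('B')(n) = Add(-2, Mul(Rational(1, 7), Mul(-2, Pow(n, -1)))) = Add(-2, Mul(Rational(-2, 7), Pow(n, -1))))
Mul(Function('B')(G), -465) = Mul(Add(-2, Mul(Rational(-2, 7), Pow(-93, -1))), -465) = Mul(Add(-2, Mul(Rational(-2, 7), Rational(-1, 93))), -465) = Mul(Add(-2, Rational(2, 651)), -465) = Mul(Rational(-1300, 651), -465) = Rational(6500, 7)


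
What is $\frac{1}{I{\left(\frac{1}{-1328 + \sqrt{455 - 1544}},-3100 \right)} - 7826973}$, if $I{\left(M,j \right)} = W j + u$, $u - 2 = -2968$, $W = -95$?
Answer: $- \frac{1}{7535439} \approx -1.3271 \cdot 10^{-7}$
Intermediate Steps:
$u = -2966$ ($u = 2 - 2968 = -2966$)
$I{\left(M,j \right)} = -2966 - 95 j$ ($I{\left(M,j \right)} = - 95 j - 2966 = -2966 - 95 j$)
$\frac{1}{I{\left(\frac{1}{-1328 + \sqrt{455 - 1544}},-3100 \right)} - 7826973} = \frac{1}{\left(-2966 - -294500\right) - 7826973} = \frac{1}{\left(-2966 + 294500\right) - 7826973} = \frac{1}{291534 - 7826973} = \frac{1}{-7535439} = - \frac{1}{7535439}$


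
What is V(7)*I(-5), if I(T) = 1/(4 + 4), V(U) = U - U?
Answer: 0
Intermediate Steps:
V(U) = 0
I(T) = 1/8
V(7)*I(-5) = 0*(1/8) = 0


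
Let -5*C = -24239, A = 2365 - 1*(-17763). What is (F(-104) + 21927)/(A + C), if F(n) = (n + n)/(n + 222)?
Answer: 6467945/7367861 ≈ 0.87786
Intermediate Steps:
A = 20128 (A = 2365 + 17763 = 20128)
C = 24239/5 (C = -⅕*(-24239) = 24239/5 ≈ 4847.8)
F(n) = 2*n/(222 + n) (F(n) = (2*n)/(222 + n) = 2*n/(222 + n))
(F(-104) + 21927)/(A + C) = (2*(-104)/(222 - 104) + 21927)/(20128 + 24239/5) = (2*(-104)/118 + 21927)/(124879/5) = (2*(-104)*(1/118) + 21927)*(5/124879) = (-104/59 + 21927)*(5/124879) = (1293589/59)*(5/124879) = 6467945/7367861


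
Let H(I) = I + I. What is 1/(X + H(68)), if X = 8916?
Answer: 1/9052 ≈ 0.00011047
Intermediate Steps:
H(I) = 2*I
1/(X + H(68)) = 1/(8916 + 2*68) = 1/(8916 + 136) = 1/9052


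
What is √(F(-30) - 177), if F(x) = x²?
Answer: √723 ≈ 26.889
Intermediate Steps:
√(F(-30) - 177) = √((-30)² - 177) = √(900 - 177) = √723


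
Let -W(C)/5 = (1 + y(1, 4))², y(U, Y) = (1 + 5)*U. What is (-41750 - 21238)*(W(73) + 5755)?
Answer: -347063880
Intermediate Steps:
y(U, Y) = 6*U
W(C) = -245 (W(C) = -5*(1 + 6*1)² = -5*(1 + 6)² = -5*7² = -5*49 = -245)
(-41750 - 21238)*(W(73) + 5755) = (-41750 - 21238)*(-245 + 5755) = -62988*5510 = -347063880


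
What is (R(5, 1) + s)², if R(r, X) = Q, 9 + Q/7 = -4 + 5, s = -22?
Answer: 6084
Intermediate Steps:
Q = -56 (Q = -63 + 7*(-4 + 5) = -63 + 7*1 = -63 + 7 = -56)
R(r, X) = -56
(R(5, 1) + s)² = (-56 - 22)² = (-78)² = 6084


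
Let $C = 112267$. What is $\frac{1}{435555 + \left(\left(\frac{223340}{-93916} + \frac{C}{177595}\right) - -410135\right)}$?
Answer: $\frac{4169753005}{3526311138698518} \approx 1.1825 \cdot 10^{-6}$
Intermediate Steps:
$\frac{1}{435555 + \left(\left(\frac{223340}{-93916} + \frac{C}{177595}\right) - -410135\right)} = \frac{1}{435555 + \left(\left(\frac{223340}{-93916} + \frac{112267}{177595}\right) - -410135\right)} = \frac{1}{435555 + \left(\left(223340 \left(- \frac{1}{93916}\right) + 112267 \cdot \frac{1}{177595}\right) + 410135\right)} = \frac{1}{435555 + \left(\left(- \frac{55835}{23479} + \frac{112267}{177595}\right) + 410135\right)} = \frac{1}{435555 + \left(- \frac{7280099932}{4169753005} + 410135\right)} = \frac{1}{435555 + \frac{1710154368605743}{4169753005}} = \frac{1}{\frac{3526311138698518}{4169753005}} = \frac{4169753005}{3526311138698518}$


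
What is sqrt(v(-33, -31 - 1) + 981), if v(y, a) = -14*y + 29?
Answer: 8*sqrt(23) ≈ 38.367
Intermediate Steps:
v(y, a) = 29 - 14*y
sqrt(v(-33, -31 - 1) + 981) = sqrt((29 - 14*(-33)) + 981) = sqrt((29 + 462) + 981) = sqrt(491 + 981) = sqrt(1472) = 8*sqrt(23)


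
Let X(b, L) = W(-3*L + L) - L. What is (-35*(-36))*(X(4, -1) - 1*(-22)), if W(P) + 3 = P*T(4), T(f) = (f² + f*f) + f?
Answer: 115920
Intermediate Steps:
T(f) = f + 2*f² (T(f) = (f² + f²) + f = 2*f² + f = f + 2*f²)
W(P) = -3 + 36*P (W(P) = -3 + P*(4*(1 + 2*4)) = -3 + P*(4*(1 + 8)) = -3 + P*(4*9) = -3 + P*36 = -3 + 36*P)
X(b, L) = -3 - 73*L (X(b, L) = (-3 + 36*(-3*L + L)) - L = (-3 + 36*(-2*L)) - L = (-3 - 72*L) - L = -3 - 73*L)
(-35*(-36))*(X(4, -1) - 1*(-22)) = (-35*(-36))*((-3 - 73*(-1)) - 1*(-22)) = 1260*((-3 + 73) + 22) = 1260*(70 + 22) = 1260*92 = 115920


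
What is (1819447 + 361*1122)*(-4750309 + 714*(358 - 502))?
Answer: -10795723178125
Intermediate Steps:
(1819447 + 361*1122)*(-4750309 + 714*(358 - 502)) = (1819447 + 405042)*(-4750309 + 714*(-144)) = 2224489*(-4750309 - 102816) = 2224489*(-4853125) = -10795723178125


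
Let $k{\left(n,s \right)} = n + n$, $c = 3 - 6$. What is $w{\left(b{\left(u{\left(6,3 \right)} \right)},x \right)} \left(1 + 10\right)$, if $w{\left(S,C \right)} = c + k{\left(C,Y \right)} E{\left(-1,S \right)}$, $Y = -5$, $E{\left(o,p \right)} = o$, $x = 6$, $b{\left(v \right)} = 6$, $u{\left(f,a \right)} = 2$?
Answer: $-165$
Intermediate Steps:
$c = -3$ ($c = 3 - 6 = -3$)
$k{\left(n,s \right)} = 2 n$
$w{\left(S,C \right)} = -3 - 2 C$ ($w{\left(S,C \right)} = -3 + 2 C \left(-1\right) = -3 - 2 C$)
$w{\left(b{\left(u{\left(6,3 \right)} \right)},x \right)} \left(1 + 10\right) = \left(-3 - 12\right) \left(1 + 10\right) = \left(-3 - 12\right) 11 = \left(-15\right) 11 = -165$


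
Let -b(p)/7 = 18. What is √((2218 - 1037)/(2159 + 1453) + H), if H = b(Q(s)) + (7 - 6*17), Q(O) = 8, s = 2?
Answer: I*√719755113/1806 ≈ 14.855*I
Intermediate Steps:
b(p) = -126 (b(p) = -7*18 = -126)
H = -221 (H = -126 + (7 - 6*17) = -126 + (7 - 102) = -126 - 95 = -221)
√((2218 - 1037)/(2159 + 1453) + H) = √((2218 - 1037)/(2159 + 1453) - 221) = √(1181/3612 - 221) = √(-797071/3612) = I*√719755113/1806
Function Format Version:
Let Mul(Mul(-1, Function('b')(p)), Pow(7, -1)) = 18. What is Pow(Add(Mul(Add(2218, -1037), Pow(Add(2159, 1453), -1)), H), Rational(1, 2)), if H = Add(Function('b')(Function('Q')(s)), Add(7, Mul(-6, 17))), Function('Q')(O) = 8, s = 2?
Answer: Mul(Rational(1, 1806), I, Pow(719755113, Rational(1, 2))) ≈ Mul(14.855, I)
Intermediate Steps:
Function('b')(p) = -126 (Function('b')(p) = Mul(-7, 18) = -126)
H = -221 (H = Add(-126, Add(7, Mul(-6, 17))) = Add(-126, Add(7, -102)) = Add(-126, -95) = -221)
Pow(Add(Mul(Add(2218, -1037), Pow(Add(2159, 1453), -1)), H), Rational(1, 2)) = Pow(Add(Mul(Add(2218, -1037), Pow(Add(2159, 1453), -1)), -221), Rational(1, 2)) = Pow(Add(Mul(1181, Pow(3612, -1)), -221), Rational(1, 2)) = Pow(Add(Mul(1181, Rational(1, 3612)), -221), Rational(1, 2)) = Pow(Add(Rational(1181, 3612), -221), Rational(1, 2)) = Pow(Rational(-797071, 3612), Rational(1, 2)) = Mul(Rational(1, 1806), I, Pow(719755113, Rational(1, 2)))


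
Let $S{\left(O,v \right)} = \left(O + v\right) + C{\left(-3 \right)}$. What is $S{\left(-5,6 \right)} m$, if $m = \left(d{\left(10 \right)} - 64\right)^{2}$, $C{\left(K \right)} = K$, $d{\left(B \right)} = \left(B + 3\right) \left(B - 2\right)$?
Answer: $-3200$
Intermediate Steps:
$d{\left(B \right)} = \left(-2 + B\right) \left(3 + B\right)$ ($d{\left(B \right)} = \left(3 + B\right) \left(-2 + B\right) = \left(-2 + B\right) \left(3 + B\right)$)
$m = 1600$ ($m = \left(\left(-6 + 10 + 10^{2}\right) - 64\right)^{2} = \left(\left(-6 + 10 + 100\right) - 64\right)^{2} = \left(104 - 64\right)^{2} = 40^{2} = 1600$)
$S{\left(O,v \right)} = -3 + O + v$ ($S{\left(O,v \right)} = \left(O + v\right) - 3 = -3 + O + v$)
$S{\left(-5,6 \right)} m = \left(-3 - 5 + 6\right) 1600 = \left(-2\right) 1600 = -3200$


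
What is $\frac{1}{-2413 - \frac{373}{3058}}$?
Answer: $- \frac{3058}{7379327} \approx -0.0004144$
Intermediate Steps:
$\frac{1}{-2413 - \frac{373}{3058}} = \frac{1}{- \frac{7379327}{3058}} = - \frac{3058}{7379327}$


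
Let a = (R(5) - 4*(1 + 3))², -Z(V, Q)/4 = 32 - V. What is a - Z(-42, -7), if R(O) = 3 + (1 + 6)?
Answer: 332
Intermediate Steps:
R(O) = 10 (R(O) = 3 + 7 = 10)
Z(V, Q) = -128 + 4*V (Z(V, Q) = -4*(32 - V) = -128 + 4*V)
a = 36 (a = (10 - 4*(1 + 3))² = (10 - 4*4)² = (10 - 16)² = (-6)² = 36)
a - Z(-42, -7) = 36 - (-128 + 4*(-42)) = 36 - (-128 - 168) = 36 - 1*(-296) = 36 + 296 = 332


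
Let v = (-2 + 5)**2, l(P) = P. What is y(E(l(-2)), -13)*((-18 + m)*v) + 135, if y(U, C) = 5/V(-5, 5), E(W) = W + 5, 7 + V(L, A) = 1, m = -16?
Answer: 390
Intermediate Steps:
V(L, A) = -6 (V(L, A) = -7 + 1 = -6)
v = 9 (v = 3**2 = 9)
E(W) = 5 + W
y(U, C) = -5/6 (y(U, C) = 5/(-6) = 5*(-1/6) = -5/6)
y(E(l(-2)), -13)*((-18 + m)*v) + 135 = -5*(-18 - 16)*9/6 + 135 = -(-85)*9/3 + 135 = -5/6*(-306) + 135 = 255 + 135 = 390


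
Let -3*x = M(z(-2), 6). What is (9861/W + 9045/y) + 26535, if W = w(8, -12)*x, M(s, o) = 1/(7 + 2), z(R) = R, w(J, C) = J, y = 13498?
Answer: -364187103/53992 ≈ -6745.2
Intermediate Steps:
M(s, o) = ⅑ (M(s, o) = 1/9 = ⅑)
x = -1/27 (x = -⅓*⅑ = -1/27 ≈ -0.037037)
W = -8/27 (W = 8*(-1/27) = -8/27 ≈ -0.29630)
(9861/W + 9045/y) + 26535 = (9861/(-8/27) + 9045/13498) + 26535 = (9861*(-27/8) + 9045*(1/13498)) + 26535 = (-266247/8 + 9045/13498) + 26535 = -1796864823/53992 + 26535 = -364187103/53992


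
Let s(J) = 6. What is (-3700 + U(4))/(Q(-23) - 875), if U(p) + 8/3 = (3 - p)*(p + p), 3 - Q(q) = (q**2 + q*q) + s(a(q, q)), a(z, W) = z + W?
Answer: 23/12 ≈ 1.9167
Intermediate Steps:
a(z, W) = W + z
Q(q) = -3 - 2*q**2 (Q(q) = 3 - ((q**2 + q*q) + 6) = 3 - ((q**2 + q**2) + 6) = 3 - (2*q**2 + 6) = 3 - (6 + 2*q**2) = 3 + (-6 - 2*q**2) = -3 - 2*q**2)
U(p) = -8/3 + 2*p*(3 - p) (U(p) = -8/3 + (3 - p)*(p + p) = -8/3 + (3 - p)*(2*p) = -8/3 + 2*p*(3 - p))
(-3700 + U(4))/(Q(-23) - 875) = (-3700 + (-8/3 - 2*4**2 + 6*4))/((-3 - 2*(-23)**2) - 875) = (-3700 + (-8/3 - 2*16 + 24))/((-3 - 2*529) - 875) = (-3700 + (-8/3 - 32 + 24))/((-3 - 1058) - 875) = (-3700 - 32/3)/(-1061 - 875) = -11132/3/(-1936) = -11132/3*(-1/1936) = 23/12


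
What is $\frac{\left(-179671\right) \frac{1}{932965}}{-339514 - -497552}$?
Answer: $- \frac{179671}{147443922670} \approx -1.2186 \cdot 10^{-6}$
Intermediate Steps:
$\frac{\left(-179671\right) \frac{1}{932965}}{-339514 - -497552} = \frac{\left(-179671\right) \frac{1}{932965}}{-339514 + 497552} = - \frac{179671}{932965 \cdot 158038} = \left(- \frac{179671}{932965}\right) \frac{1}{158038} = - \frac{179671}{147443922670}$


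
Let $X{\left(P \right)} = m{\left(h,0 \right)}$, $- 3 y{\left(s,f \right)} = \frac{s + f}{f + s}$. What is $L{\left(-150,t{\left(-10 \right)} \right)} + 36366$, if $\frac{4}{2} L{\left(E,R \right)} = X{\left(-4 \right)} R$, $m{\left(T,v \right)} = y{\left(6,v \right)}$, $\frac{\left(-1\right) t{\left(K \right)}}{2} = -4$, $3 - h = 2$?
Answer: $\frac{109094}{3} \approx 36365.0$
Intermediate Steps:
$h = 1$ ($h = 3 - 2 = 1$)
$t{\left(K \right)} = 8$ ($t{\left(K \right)} = \left(-2\right) \left(-4\right) = 8$)
$y{\left(s,f \right)} = - \frac{1}{3}$ ($y{\left(s,f \right)} = - \frac{\left(s + f\right) \frac{1}{f + s}}{3} = - \frac{\left(f + s\right) \frac{1}{f + s}}{3} = \left(- \frac{1}{3}\right) 1 = - \frac{1}{3}$)
$m{\left(T,v \right)} = - \frac{1}{3}$
$X{\left(P \right)} = - \frac{1}{3}$
$L{\left(E,R \right)} = - \frac{R}{6}$ ($L{\left(E,R \right)} = \frac{\left(- \frac{1}{3}\right) R}{2} = - \frac{R}{6}$)
$L{\left(-150,t{\left(-10 \right)} \right)} + 36366 = \left(- \frac{1}{6}\right) 8 + 36366 = - \frac{4}{3} + 36366 = \frac{109094}{3}$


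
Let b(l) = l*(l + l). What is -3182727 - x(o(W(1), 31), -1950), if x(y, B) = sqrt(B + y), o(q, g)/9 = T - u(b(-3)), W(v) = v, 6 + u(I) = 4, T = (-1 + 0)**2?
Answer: -3182727 - I*sqrt(1923) ≈ -3.1827e+6 - 43.852*I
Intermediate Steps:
b(l) = 2*l**2 (b(l) = l*(2*l) = 2*l**2)
T = 1 (T = (-1)**2 = 1)
u(I) = -2 (u(I) = -6 + 4 = -2)
o(q, g) = 27 (o(q, g) = 9*(1 - 1*(-2)) = 9*(1 + 2) = 9*3 = 27)
-3182727 - x(o(W(1), 31), -1950) = -3182727 - sqrt(-1950 + 27) = -3182727 - sqrt(-1923) = -3182727 - I*sqrt(1923)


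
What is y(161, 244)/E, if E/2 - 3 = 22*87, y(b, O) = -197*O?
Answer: -24034/1917 ≈ -12.537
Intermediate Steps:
E = 3834 (E = 6 + 2*(22*87) = 6 + 2*1914 = 6 + 3828 = 3834)
y(161, 244)/E = -197*244/3834 = -48068*1/3834 = -24034/1917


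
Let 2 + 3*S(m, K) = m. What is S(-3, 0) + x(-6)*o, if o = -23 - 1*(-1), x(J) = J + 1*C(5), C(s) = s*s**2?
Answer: -7859/3 ≈ -2619.7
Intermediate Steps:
C(s) = s**3
S(m, K) = -2/3 + m/3
x(J) = 125 + J (x(J) = J + 1*5**3 = J + 1*125 = J + 125 = 125 + J)
o = -22 (o = -23 + 1 = -22)
S(-3, 0) + x(-6)*o = (-2/3 + (1/3)*(-3)) + (125 - 6)*(-22) = (-2/3 - 1) + 119*(-22) = -5/3 - 2618 = -7859/3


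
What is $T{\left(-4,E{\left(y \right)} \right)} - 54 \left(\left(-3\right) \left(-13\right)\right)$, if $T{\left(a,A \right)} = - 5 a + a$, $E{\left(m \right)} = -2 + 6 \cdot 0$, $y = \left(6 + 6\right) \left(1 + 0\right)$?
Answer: $-2090$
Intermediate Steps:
$y = 12$ ($y = 12 \cdot 1 = 12$)
$E{\left(m \right)} = -2$ ($E{\left(m \right)} = -2 + 0 = -2$)
$T{\left(a,A \right)} = - 4 a$
$T{\left(-4,E{\left(y \right)} \right)} - 54 \left(\left(-3\right) \left(-13\right)\right) = \left(-4\right) \left(-4\right) - 54 \left(\left(-3\right) \left(-13\right)\right) = 16 - 2106 = -2090$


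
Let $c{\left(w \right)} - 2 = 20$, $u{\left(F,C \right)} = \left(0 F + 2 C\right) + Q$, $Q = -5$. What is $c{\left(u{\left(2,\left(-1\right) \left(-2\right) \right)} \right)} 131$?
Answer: $2882$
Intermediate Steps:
$u{\left(F,C \right)} = -5 + 2 C$ ($u{\left(F,C \right)} = \left(0 F + 2 C\right) - 5 = \left(0 + 2 C\right) - 5 = 2 C - 5 = -5 + 2 C$)
$c{\left(w \right)} = 22$ ($c{\left(w \right)} = 2 + 20 = 22$)
$c{\left(u{\left(2,\left(-1\right) \left(-2\right) \right)} \right)} 131 = 22 \cdot 131 = 2882$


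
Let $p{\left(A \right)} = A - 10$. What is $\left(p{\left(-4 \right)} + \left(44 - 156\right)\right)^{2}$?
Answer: $15876$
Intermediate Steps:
$p{\left(A \right)} = -10 + A$
$\left(p{\left(-4 \right)} + \left(44 - 156\right)\right)^{2} = \left(\left(-10 - 4\right) + \left(44 - 156\right)\right)^{2} = \left(-14 + \left(44 - 156\right)\right)^{2} = \left(-14 - 112\right)^{2} = \left(-126\right)^{2} = 15876$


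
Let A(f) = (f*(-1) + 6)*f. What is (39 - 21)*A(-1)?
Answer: -126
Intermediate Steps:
A(f) = f*(6 - f) (A(f) = (-f + 6)*f = (6 - f)*f = f*(6 - f))
(39 - 21)*A(-1) = (39 - 21)*(-(6 - 1*(-1))) = 18*(-(6 + 1)) = 18*(-1*7) = 18*(-7) = -126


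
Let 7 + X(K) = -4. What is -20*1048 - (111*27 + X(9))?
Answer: -23946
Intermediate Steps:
X(K) = -11 (X(K) = -7 - 4 = -11)
-20*1048 - (111*27 + X(9)) = -20*1048 - (111*27 - 11) = -20960 - (2997 - 11) = -20960 - 1*2986 = -20960 - 2986 = -23946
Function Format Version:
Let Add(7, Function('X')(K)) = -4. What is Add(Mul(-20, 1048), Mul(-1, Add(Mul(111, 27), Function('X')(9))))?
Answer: -23946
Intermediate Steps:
Function('X')(K) = -11 (Function('X')(K) = Add(-7, -4) = -11)
Add(Mul(-20, 1048), Mul(-1, Add(Mul(111, 27), Function('X')(9)))) = Add(Mul(-20, 1048), Mul(-1, Add(Mul(111, 27), -11))) = Add(-20960, Mul(-1, Add(2997, -11))) = Add(-20960, Mul(-1, 2986)) = Add(-20960, -2986) = -23946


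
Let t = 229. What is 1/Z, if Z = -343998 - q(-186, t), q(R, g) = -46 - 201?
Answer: -1/343751 ≈ -2.9091e-6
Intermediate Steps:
q(R, g) = -247
Z = -343751 (Z = -343998 - 1*(-247) = -343998 + 247 = -343751)
1/Z = 1/(-343751) = -1/343751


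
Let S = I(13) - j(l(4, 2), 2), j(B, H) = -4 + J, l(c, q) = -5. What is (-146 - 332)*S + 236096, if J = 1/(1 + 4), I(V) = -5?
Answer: 1183348/5 ≈ 2.3667e+5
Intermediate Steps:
J = ⅕ (J = 1/5 = ⅕ ≈ 0.20000)
j(B, H) = -19/5 (j(B, H) = -4 + ⅕ = -19/5)
S = -6/5 (S = -5 - 1*(-19/5) = -5 + 19/5 = -6/5 ≈ -1.2000)
(-146 - 332)*S + 236096 = (-146 - 332)*(-6/5) + 236096 = -478*(-6/5) + 236096 = 2868/5 + 236096 = 1183348/5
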